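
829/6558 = 829/6558 = 0.13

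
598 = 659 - 61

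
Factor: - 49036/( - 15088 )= 2^( - 2 )*13^1  =  13/4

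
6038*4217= 25462246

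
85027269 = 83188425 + 1838844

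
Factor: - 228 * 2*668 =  - 2^5*3^1*19^1*167^1 = -  304608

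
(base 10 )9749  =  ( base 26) eap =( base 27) DA2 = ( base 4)2120111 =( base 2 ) 10011000010101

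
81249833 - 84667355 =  - 3417522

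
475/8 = 475/8 =59.38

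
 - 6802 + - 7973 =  - 14775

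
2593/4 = 2593/4 = 648.25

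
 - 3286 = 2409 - 5695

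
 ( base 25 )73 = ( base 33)5D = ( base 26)6m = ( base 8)262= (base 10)178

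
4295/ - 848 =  - 4295/848 =-5.06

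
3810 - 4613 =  - 803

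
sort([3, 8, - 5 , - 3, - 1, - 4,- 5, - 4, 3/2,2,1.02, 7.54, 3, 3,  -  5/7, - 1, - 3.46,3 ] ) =[ - 5, - 5, - 4, - 4, - 3.46 , - 3, - 1, - 1,-5/7, 1.02,3/2, 2, 3, 3, 3,3, 7.54 , 8]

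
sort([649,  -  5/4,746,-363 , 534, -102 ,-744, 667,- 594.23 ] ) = [  -  744, - 594.23,  -  363, - 102,-5/4 , 534,649, 667 , 746]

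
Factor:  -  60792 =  - 2^3*3^1*17^1 *149^1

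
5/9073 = 5/9073 = 0.00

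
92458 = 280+92178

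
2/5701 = 2/5701=0.00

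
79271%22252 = 12515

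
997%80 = 37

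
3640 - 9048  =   - 5408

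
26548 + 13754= 40302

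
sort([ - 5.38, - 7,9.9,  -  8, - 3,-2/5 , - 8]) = [  -  8, - 8, - 7, - 5.38,  -  3, - 2/5,9.9 ]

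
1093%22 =15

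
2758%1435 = 1323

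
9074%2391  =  1901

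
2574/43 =59 + 37/43 = 59.86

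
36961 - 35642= 1319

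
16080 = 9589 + 6491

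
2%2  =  0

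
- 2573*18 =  - 46314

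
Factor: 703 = 19^1*37^1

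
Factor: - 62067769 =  - 3833^1 * 16193^1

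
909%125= 34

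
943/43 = 21 + 40/43 =21.93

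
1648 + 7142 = 8790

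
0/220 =0 = 0.00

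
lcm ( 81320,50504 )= 4797880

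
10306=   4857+5449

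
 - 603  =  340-943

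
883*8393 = 7411019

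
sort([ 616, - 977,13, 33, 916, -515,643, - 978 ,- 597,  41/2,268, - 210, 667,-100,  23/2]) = [ - 978 ,- 977,- 597,- 515, - 210,  -  100, 23/2,13,41/2, 33, 268,616,643, 667, 916]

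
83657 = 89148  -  5491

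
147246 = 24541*6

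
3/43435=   3/43435 = 0.00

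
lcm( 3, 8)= 24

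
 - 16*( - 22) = 352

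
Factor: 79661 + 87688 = 167349 = 3^1* 7^1*13^1*613^1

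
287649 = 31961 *9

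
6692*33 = 220836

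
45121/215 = 45121/215 = 209.87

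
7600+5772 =13372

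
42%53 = 42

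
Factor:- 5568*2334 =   -  2^7*3^2*29^1 * 389^1 = -  12995712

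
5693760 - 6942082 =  - 1248322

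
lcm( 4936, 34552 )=34552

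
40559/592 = 40559/592=68.51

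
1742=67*26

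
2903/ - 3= -2903/3  =  -967.67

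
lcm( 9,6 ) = 18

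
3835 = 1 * 3835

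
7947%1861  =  503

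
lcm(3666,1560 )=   73320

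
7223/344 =20 + 343/344 = 21.00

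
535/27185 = 107/5437 = 0.02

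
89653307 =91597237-1943930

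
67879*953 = 64688687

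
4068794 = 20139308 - 16070514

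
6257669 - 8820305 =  - 2562636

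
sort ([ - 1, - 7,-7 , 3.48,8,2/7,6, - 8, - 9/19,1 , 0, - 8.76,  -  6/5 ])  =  [ - 8.76, - 8, - 7 , - 7, - 6/5 , - 1, - 9/19,0, 2/7 , 1,3.48,6,8]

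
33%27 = 6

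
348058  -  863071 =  - 515013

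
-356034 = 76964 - 432998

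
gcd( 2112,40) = 8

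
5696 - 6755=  - 1059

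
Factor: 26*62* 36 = 58032 = 2^4*3^2*13^1 * 31^1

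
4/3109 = 4/3109=0.00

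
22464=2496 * 9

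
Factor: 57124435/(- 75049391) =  - 5^1*23^( -1 )* 3221^1 *3547^1 * 3263017^( -1) 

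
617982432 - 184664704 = 433317728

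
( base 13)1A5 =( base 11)257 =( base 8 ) 460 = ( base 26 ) bi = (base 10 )304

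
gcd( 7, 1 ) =1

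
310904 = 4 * 77726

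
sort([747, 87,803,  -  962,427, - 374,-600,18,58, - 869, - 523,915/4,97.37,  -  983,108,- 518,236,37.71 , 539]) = [ - 983, - 962,- 869, - 600, - 523, - 518, - 374, 18,37.71, 58, 87,97.37,108,915/4 , 236,427,539, 747,803]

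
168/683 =168/683 = 0.25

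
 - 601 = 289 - 890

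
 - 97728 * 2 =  - 195456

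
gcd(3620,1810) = 1810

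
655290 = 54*12135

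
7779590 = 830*9373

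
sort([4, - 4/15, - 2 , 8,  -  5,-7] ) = [-7,-5, - 2, - 4/15, 4 , 8 ] 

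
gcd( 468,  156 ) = 156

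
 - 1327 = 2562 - 3889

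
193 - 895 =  - 702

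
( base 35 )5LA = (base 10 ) 6870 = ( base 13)3186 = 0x1AD6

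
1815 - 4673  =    -  2858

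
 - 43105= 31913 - 75018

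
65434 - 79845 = -14411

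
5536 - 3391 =2145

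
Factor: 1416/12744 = 1/9 = 3^(  -  2)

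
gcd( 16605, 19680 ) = 615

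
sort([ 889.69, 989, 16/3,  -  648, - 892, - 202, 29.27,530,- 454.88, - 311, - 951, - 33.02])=[- 951,- 892, - 648,- 454.88, -311, - 202, - 33.02, 16/3,  29.27,530,889.69 , 989] 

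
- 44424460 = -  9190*4834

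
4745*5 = 23725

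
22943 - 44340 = -21397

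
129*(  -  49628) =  - 6402012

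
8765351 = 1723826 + 7041525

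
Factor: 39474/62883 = 86/137  =  2^1*43^1*137^( - 1)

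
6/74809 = 6/74809 = 0.00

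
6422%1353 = 1010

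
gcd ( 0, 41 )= 41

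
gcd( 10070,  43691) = 1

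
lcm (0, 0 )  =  0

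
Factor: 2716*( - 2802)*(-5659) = 43066302888= 2^3*3^1*7^1* 97^1 *467^1 *5659^1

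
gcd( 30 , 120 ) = 30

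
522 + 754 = 1276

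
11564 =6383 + 5181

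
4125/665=825/133 = 6.20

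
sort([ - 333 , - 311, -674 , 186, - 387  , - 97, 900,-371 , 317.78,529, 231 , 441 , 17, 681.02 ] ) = [  -  674, - 387,-371, - 333,- 311, - 97, 17,  186,231 , 317.78, 441 , 529,681.02,900]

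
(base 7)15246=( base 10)4248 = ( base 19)BEB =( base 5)113443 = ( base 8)10230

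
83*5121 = 425043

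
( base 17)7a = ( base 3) 11210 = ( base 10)129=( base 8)201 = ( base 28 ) 4h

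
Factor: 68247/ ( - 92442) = -22749/30814 = - 2^(-1)*3^1*7^( - 1)*31^(  -  1 )*71^(-1)*7583^1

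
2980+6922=9902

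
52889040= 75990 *696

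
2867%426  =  311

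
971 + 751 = 1722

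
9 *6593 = 59337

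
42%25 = 17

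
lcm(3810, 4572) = 22860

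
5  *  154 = 770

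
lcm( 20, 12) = 60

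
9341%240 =221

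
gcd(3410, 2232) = 62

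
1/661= 1/661 = 0.00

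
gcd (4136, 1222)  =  94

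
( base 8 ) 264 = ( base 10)180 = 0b10110100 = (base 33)5f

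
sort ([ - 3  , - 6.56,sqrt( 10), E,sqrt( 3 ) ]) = [-6.56, - 3,sqrt(3 ),E,sqrt( 10 ) ] 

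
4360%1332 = 364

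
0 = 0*52678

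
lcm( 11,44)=44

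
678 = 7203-6525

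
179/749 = 179/749=0.24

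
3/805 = 3/805= 0.00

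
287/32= 287/32= 8.97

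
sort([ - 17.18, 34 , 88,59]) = [ -17.18, 34,59,88 ] 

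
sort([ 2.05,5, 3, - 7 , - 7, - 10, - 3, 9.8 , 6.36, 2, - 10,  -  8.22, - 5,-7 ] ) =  [ - 10, - 10,- 8.22, - 7, - 7,-7, - 5,-3, 2,2.05, 3, 5 , 6.36,9.8] 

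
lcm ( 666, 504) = 18648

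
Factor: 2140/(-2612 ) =-5^1*107^1 * 653^(  -  1 )  =  - 535/653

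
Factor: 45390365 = 5^1*29^1*313037^1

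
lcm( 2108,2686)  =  166532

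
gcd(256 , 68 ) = 4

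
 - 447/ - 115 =3 + 102/115 = 3.89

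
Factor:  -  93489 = -3^1*11^1 * 2833^1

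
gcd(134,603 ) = 67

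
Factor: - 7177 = - 7177^1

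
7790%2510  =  260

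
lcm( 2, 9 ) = 18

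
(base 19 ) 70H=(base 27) 3d6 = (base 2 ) 100111110000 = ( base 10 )2544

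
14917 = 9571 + 5346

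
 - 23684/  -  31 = 764/1 = 764.00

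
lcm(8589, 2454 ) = 17178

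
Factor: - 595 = -5^1*7^1*17^1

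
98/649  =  98/649 =0.15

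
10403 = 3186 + 7217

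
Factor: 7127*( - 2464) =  - 2^5*7^1 * 11^1 * 7127^1 = - 17560928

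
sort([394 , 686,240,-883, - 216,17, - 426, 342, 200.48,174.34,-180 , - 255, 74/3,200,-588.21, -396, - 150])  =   [-883,-588.21,-426, - 396,-255,-216, - 180, - 150,17,74/3, 174.34, 200, 200.48,240,342,394 , 686]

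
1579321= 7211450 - 5632129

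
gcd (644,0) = 644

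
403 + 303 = 706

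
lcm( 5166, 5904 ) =41328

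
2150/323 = 2150/323 = 6.66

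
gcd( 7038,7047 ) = 9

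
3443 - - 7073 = 10516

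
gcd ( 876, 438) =438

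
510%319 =191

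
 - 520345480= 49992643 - 570338123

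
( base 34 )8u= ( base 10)302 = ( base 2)100101110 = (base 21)E8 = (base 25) C2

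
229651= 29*7919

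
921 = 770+151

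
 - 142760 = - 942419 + 799659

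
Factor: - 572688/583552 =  - 369/376  =  - 2^( - 3 ) * 3^2*41^1*47^( - 1 )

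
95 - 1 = 94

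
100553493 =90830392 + 9723101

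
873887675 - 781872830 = 92014845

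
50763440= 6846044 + 43917396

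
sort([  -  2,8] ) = [ - 2 , 8]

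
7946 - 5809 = 2137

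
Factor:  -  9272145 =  - 3^1 * 5^1 * 59^1 *10477^1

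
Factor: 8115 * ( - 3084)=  - 2^2*3^2*5^1*257^1 *541^1 = - 25026660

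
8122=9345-1223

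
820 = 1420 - 600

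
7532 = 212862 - 205330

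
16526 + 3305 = 19831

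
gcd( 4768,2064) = 16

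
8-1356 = -1348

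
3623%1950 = 1673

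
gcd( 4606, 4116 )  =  98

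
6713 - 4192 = 2521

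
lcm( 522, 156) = 13572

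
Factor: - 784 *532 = -417088=- 2^6*7^3*19^1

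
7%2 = 1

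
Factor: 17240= 2^3*5^1*431^1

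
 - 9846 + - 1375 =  - 11221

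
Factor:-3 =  -3^1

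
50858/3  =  16952 +2/3 = 16952.67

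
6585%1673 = 1566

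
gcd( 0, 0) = 0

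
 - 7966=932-8898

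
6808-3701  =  3107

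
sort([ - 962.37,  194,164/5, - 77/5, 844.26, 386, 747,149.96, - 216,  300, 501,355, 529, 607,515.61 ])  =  [ - 962.37, - 216, - 77/5 , 164/5,149.96, 194,300,  355,386,  501,515.61 , 529,607 , 747,844.26]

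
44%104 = 44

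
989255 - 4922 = 984333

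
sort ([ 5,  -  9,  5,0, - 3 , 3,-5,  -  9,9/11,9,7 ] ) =[- 9,  -  9,-5, - 3, 0,9/11, 3,  5, 5,7, 9 ] 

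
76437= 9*8493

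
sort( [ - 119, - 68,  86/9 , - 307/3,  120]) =[ - 119,  -  307/3, - 68,86/9,120 ]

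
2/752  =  1/376 = 0.00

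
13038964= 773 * 16868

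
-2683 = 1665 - 4348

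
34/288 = 17/144 = 0.12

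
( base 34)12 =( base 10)36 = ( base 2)100100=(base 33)13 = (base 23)1D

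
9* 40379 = 363411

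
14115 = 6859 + 7256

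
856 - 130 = 726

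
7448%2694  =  2060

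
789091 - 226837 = 562254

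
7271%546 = 173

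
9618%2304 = 402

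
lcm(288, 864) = 864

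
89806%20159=9170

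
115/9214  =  115/9214 = 0.01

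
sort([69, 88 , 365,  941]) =[69, 88,  365,941 ]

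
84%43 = 41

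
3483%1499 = 485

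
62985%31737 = 31248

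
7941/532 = 14 + 493/532 =14.93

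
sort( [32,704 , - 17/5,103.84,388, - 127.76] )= [ - 127.76, - 17/5,32 , 103.84, 388, 704] 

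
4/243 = 4/243 = 0.02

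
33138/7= 4734 = 4734.00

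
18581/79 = 235  +  16/79 = 235.20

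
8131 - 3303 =4828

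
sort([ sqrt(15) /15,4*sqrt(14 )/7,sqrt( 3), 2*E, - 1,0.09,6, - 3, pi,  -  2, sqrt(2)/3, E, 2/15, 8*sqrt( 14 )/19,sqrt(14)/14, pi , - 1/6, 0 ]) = [ - 3, - 2, - 1,-1/6,0,0.09, 2/15, sqrt(15)/15,  sqrt( 14)/14, sqrt(  2) /3, 8*sqrt(14)/19, sqrt(3 ),4*sqrt(14 ) /7 , E, pi , pi, 2*E,6]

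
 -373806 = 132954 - 506760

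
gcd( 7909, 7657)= 1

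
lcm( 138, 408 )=9384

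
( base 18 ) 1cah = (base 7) 40625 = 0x26bd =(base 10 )9917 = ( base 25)flh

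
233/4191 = 233/4191 = 0.06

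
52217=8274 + 43943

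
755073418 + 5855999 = 760929417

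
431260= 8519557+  - 8088297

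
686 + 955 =1641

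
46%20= 6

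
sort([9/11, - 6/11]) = [ - 6/11,  9/11 ] 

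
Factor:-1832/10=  - 916/5 = -2^2* 5^(-1 )*229^1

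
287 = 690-403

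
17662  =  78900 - 61238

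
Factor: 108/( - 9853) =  - 2^2*3^3*59^( - 1)*167^(-1)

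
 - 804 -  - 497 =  - 307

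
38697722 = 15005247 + 23692475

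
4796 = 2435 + 2361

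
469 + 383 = 852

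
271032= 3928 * 69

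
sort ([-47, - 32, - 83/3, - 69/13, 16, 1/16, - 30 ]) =[ - 47, - 32, - 30,-83/3 , - 69/13,1/16 , 16 ]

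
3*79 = 237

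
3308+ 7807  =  11115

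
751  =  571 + 180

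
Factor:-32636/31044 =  - 3^ (- 1 )*13^( - 1 )*41^1=- 41/39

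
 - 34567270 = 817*( - 42310) 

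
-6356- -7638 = 1282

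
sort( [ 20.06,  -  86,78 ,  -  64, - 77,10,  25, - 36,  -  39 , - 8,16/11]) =[  -  86,- 77, - 64,-39,-36, - 8, 16/11 , 10,20.06, 25, 78]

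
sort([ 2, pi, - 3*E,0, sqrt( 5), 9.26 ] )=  [ - 3*E,0, 2, sqrt (5),pi, 9.26 ] 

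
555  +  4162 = 4717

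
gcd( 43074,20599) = 1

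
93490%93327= 163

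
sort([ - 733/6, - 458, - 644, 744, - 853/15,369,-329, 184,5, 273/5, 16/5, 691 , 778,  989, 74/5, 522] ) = [ - 644, - 458, - 329, - 733/6,- 853/15, 16/5, 5,74/5, 273/5, 184,369,522,691, 744, 778,989 ] 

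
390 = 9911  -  9521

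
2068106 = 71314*29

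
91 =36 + 55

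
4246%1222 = 580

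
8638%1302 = 826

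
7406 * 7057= 52264142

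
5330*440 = 2345200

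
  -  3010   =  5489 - 8499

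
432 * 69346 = 29957472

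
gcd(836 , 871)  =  1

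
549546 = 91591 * 6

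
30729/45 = 10243/15 = 682.87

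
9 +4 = 13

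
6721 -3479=3242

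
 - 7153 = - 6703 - 450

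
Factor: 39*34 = 2^1*3^1*13^1*17^1=1326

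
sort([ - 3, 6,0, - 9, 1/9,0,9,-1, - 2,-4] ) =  [-9, - 4,-3, - 2, - 1, 0,0,1/9, 6, 9] 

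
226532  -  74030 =152502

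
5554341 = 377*14733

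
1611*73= 117603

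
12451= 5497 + 6954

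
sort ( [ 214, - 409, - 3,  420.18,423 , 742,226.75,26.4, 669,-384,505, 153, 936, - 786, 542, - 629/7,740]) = [  -  786, - 409, - 384, - 629/7, - 3, 26.4,153, 214,226.75,420.18,  423,  505,542 , 669, 740 , 742, 936]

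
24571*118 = 2899378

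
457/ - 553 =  - 457/553 = - 0.83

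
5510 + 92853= 98363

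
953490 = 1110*859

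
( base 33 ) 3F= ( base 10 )114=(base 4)1302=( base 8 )162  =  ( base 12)96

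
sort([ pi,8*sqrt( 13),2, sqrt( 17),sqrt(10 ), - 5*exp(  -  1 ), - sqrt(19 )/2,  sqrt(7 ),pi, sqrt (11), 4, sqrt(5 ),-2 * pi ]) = [ - 2*pi, - sqrt(19) /2, - 5 * exp( - 1 ),2,sqrt( 5 ), sqrt( 7),pi,pi , sqrt( 10),sqrt(11 ),  4 , sqrt ( 17 ),8* sqrt( 13)] 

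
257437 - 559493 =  - 302056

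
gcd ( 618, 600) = 6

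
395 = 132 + 263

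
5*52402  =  262010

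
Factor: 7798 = 2^1*7^1*557^1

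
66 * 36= 2376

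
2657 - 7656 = -4999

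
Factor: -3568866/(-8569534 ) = 3^1*7^2*61^1 * 199^1*1609^( - 1)*2663^(-1) = 1784433/4284767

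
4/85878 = 2/42939 = 0.00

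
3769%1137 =358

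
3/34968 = 1/11656 = 0.00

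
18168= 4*4542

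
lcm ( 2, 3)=6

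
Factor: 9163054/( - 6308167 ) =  - 2^1 * 19^1*29^( - 1)*37^( - 1 )*59^1 * 61^1 * 67^1*5879^( - 1 ) 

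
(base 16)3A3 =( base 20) 26b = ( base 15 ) 421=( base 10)931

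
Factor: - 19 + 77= 2^1*29^1=58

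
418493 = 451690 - 33197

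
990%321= 27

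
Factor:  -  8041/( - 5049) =43/27 = 3^( - 3 ) * 43^1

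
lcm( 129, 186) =7998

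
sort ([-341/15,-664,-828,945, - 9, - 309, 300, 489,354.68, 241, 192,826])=[ - 828, -664, - 309 ,  -  341/15, - 9  ,  192 , 241,300,  354.68,489,826, 945 ] 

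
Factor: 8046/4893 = 2^1 * 3^2 * 7^( - 1 )*149^1 *233^( - 1) = 2682/1631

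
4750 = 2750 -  - 2000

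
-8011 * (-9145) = 73260595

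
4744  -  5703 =-959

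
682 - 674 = 8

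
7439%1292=979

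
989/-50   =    -  20+11/50 = -19.78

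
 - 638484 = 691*( - 924) 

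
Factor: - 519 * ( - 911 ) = 472809  =  3^1*173^1*911^1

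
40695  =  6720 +33975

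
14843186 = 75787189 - 60944003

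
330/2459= 330/2459= 0.13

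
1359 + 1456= 2815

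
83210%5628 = 4418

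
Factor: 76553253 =3^2*7^1*53^1*101^1 * 227^1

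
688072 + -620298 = 67774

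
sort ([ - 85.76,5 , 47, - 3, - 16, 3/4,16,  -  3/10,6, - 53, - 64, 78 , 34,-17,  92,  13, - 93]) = [ - 93, - 85.76,-64 , - 53,  -  17  , - 16 ,  -  3, - 3/10,3/4,5,6,13,  16,34, 47,78, 92]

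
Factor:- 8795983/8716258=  - 2^( - 1 )  *7^1 * 233^1*5393^1*4358129^ ( - 1) 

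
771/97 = 7 + 92/97 = 7.95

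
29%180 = 29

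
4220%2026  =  168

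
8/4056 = 1/507= 0.00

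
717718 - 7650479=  - 6932761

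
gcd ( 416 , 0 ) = 416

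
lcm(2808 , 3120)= 28080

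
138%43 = 9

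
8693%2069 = 417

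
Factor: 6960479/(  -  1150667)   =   - 7^(-2)*19^1*23^( - 1)*1021^( - 1) * 366341^1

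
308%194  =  114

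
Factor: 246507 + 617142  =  3^3 * 29^1 * 1103^1 = 863649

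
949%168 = 109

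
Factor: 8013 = 3^1*2671^1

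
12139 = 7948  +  4191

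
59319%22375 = 14569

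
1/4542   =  1/4542=0.00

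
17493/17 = 1029 = 1029.00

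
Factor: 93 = 3^1*31^1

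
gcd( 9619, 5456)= 1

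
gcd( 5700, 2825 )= 25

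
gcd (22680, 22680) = 22680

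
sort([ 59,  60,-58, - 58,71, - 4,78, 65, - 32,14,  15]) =[ - 58, - 58,-32,-4 , 14,15, 59, 60,  65,  71,78]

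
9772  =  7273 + 2499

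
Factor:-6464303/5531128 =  - 2^(  -  3) * 19^ (  -  1 ) * 29^1*101^1*2207^1*36389^( - 1)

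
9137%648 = 65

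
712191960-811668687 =-99476727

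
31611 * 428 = 13529508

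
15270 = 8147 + 7123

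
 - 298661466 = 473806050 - 772467516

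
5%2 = 1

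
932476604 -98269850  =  834206754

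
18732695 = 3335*5617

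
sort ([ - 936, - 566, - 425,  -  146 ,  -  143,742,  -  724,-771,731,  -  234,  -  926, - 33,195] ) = [  -  936,-926, - 771, - 724,-566,-425, - 234, - 146, - 143, - 33,195,731,742 ]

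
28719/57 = 9573/19= 503.84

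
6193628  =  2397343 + 3796285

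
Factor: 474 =2^1*3^1 * 79^1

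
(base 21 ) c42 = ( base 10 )5378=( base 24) 982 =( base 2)1010100000010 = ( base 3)21101012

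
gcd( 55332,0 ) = 55332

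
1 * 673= 673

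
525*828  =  434700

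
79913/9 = 8879  +  2/9 = 8879.22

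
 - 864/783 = - 2 + 26/29= - 1.10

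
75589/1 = 75589=75589.00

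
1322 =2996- 1674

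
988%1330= 988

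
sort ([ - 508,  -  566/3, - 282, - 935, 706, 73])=[ - 935 , - 508, - 282, - 566/3, 73 , 706]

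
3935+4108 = 8043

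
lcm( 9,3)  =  9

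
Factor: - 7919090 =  - 2^1* 5^1*791909^1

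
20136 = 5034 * 4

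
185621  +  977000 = 1162621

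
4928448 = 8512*579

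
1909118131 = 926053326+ 983064805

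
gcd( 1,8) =1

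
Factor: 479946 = 2^1*3^1 * 41^1* 1951^1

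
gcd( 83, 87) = 1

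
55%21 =13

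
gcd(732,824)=4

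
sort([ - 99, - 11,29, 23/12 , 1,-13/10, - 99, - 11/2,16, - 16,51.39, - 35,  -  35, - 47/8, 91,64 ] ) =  [ - 99, - 99, - 35,-35, - 16, - 11,- 47/8, - 11/2,-13/10, 1,23/12 , 16, 29,51.39,64,91]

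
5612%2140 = 1332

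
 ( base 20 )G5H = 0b1100101110101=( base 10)6517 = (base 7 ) 25000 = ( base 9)8841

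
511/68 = 7 + 35/68 = 7.51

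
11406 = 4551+6855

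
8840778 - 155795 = 8684983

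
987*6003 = 5924961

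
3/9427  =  3/9427 = 0.00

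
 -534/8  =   - 267/4 = - 66.75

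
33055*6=198330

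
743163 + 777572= 1520735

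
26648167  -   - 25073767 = 51721934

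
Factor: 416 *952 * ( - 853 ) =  - 2^8*7^1*13^1*17^1*853^1 = -337815296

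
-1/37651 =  - 1+37650/37651 = - 0.00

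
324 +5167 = 5491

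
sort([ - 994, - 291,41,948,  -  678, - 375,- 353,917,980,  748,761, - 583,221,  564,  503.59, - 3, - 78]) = [ - 994,  -  678, - 583, - 375, - 353, - 291, - 78, - 3, 41, 221,503.59,564,748,761,917, 948,980 ]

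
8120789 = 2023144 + 6097645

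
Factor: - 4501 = -7^1*643^1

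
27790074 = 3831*7254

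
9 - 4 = 5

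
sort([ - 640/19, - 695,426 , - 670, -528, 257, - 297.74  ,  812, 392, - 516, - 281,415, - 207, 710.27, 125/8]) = [ - 695,  -  670, - 528, - 516, - 297.74, - 281,-207, - 640/19, 125/8,  257, 392, 415 , 426, 710.27, 812] 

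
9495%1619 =1400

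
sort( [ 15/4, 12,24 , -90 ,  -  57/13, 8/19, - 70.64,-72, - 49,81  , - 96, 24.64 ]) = [-96, - 90,- 72, - 70.64, - 49, - 57/13,8/19,15/4, 12 , 24,24.64, 81 ] 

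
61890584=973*63608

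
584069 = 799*731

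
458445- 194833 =263612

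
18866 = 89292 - 70426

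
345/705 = 23/47=0.49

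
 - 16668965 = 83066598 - 99735563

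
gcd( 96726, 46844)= 98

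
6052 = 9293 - 3241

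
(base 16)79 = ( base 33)3m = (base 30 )41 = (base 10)121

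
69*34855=2404995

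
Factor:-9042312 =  - 2^3*3^1*23^1*16381^1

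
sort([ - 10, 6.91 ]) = [-10 , 6.91] 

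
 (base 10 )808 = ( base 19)24a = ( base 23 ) 1C3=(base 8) 1450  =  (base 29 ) RP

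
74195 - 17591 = 56604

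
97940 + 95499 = 193439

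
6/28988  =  3/14494  =  0.00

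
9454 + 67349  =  76803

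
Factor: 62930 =2^1 * 5^1*7^1*29^1*31^1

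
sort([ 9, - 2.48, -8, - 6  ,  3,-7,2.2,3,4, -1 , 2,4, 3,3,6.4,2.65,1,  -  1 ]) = [ - 8, - 7 , - 6, - 2.48,-1, - 1,1,2, 2.2,2.65,3,3,3,3,4, 4,6.4,9]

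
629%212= 205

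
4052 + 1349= 5401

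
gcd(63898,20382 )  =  86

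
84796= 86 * 986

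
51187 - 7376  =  43811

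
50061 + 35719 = 85780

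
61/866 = 61/866 = 0.07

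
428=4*107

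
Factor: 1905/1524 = 5/4 = 2^( - 2) * 5^1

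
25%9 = 7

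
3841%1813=215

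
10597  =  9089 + 1508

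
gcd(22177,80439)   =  1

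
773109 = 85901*9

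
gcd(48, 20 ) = 4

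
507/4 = 507/4 = 126.75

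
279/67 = 279/67 = 4.16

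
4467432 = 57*78376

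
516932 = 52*9941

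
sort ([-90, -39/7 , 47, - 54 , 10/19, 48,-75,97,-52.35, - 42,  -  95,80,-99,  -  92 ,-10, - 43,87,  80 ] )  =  [ - 99, -95, - 92, - 90 ,-75, - 54, - 52.35,-43,  -  42,  -  10,-39/7,10/19, 47,48,80,80, 87,  97 ]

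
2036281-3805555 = -1769274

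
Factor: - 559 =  - 13^1 * 43^1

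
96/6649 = 96/6649 = 0.01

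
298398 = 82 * 3639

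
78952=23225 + 55727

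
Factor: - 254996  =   - 2^2*7^2 * 1301^1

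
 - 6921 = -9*769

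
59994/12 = 4999+1/2= 4999.50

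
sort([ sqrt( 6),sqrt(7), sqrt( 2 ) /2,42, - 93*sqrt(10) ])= [ - 93*sqrt(10) , sqrt(2) /2,  sqrt(6), sqrt(7 ),42 ]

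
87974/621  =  87974/621 = 141.67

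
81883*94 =7697002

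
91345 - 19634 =71711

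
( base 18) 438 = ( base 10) 1358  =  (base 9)1768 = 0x54E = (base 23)2D1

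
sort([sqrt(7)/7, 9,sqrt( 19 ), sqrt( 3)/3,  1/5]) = [1/5, sqrt ( 7) /7, sqrt( 3 )/3,sqrt( 19), 9] 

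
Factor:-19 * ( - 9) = 171 = 3^2 * 19^1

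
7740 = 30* 258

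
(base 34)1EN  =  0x677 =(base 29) 1s2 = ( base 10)1655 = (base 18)51h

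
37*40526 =1499462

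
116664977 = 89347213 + 27317764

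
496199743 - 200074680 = 296125063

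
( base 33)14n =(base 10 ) 1244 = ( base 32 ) 16s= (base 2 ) 10011011100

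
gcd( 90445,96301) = 1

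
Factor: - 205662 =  - 2^1*3^1*151^1*227^1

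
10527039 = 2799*3761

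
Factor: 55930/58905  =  2^1*3^( - 2 )*11^( - 1)*47^1 = 94/99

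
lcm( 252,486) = 6804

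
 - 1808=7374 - 9182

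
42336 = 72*588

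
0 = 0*418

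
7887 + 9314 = 17201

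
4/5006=2/2503 = 0.00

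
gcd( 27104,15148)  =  28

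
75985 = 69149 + 6836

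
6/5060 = 3/2530 = 0.00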